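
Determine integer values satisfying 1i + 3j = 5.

Step 1: Check solvability.
gcd(1, 3) = 1
Since 1 divides 5, solutions exist.

Step 2: Apply extended Euclidean algorithm to find gcd.
We find integers such that 1*x0 + 3*y0 = 1

Step 3: Scale the particular solution.
Multiply by 5/1 = 5:
i = 5, j = 0

Step 4: Verify.
1*(5) + 3*(0) = 5 = 5 ✓

i = 5, j = 0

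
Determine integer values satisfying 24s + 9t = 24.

Step 1: Check solvability.
gcd(24, 9) = 3
Since 3 divides 24, solutions exist.

Step 2: Apply extended Euclidean algorithm to find gcd.
We find integers such that 24*x0 + 9*y0 = 3

Step 3: Scale the particular solution.
Multiply by 24/3 = 8:
s = -8, t = 24

Step 4: Verify.
24*(-8) + 9*(24) = 24 = 24 ✓

s = -8, t = 24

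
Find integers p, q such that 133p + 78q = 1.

Step 1: Check solvability.
gcd(133, 78) = 1
Since 1 divides 1, solutions exist.

Step 2: Apply extended Euclidean algorithm to find gcd.
We find integers such that 133*x0 + 78*y0 = 1

Step 3: Scale the particular solution.
Multiply by 1/1 = 1:
p = -17, q = 29

Step 4: Verify.
133*(-17) + 78*(29) = 1 = 1 ✓

p = -17, q = 29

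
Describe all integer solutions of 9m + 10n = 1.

Step 1: Compute gcd(9, 10) = 1.
Since 1 divides 1, solutions exist.

Step 2: Find a particular solution using extended Euclidean algorithm.
We get m₀ = -1, n₀ = 1.
Check: 9*-1 + 10*1 = 1 = 1 ✓

Step 3: Write the general solution.
m = -1 + (10/1)t = -1 + 10t
n = 1 - (9/1)t = 1 - 9t
for any integer t.

m = -1 + 10t, n = 1 - 9t for integer t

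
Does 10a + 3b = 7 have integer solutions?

Step 1: Compute gcd(10, 3).
gcd(10, 3) = 1

Step 2: Check divisibility.
Does 1 divide 7? 7 = 1 x 7, so yes.

By the theorem on linear Diophantine equations, 10a + 3b = 7 has integer solutions if and only if gcd(10, 3) divides 7. Since 1 | 7, solutions exist.

Yes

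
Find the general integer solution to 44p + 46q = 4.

Step 1: Compute gcd(44, 46) = 2.
Since 2 divides 4, solutions exist.

Step 2: Find a particular solution using extended Euclidean algorithm.
We get p₀ = -2, q₀ = 2.
Check: 44*-2 + 46*2 = 4 = 4 ✓

Step 3: Write the general solution.
p = -2 + (46/2)t = -2 + 23t
q = 2 - (44/2)t = 2 - 22t
for any integer t.

p = -2 + 23t, q = 2 - 22t for integer t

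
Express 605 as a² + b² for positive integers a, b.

We need to find integers a, b > 0 such that a² + b² = 605.
Trying a = 11: b² = 605 - 11² = 605 - 121 = 484
b = 22
Check: 11² + 22² = 121 + 484 = 605 ✓

605 = 11² + 22²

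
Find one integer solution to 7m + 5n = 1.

Step 1: Check solvability.
gcd(7, 5) = 1
Since 1 divides 1, solutions exist.

Step 2: Apply extended Euclidean algorithm to find gcd.
We find integers such that 7*x0 + 5*y0 = 1

Step 3: Scale the particular solution.
Multiply by 1/1 = 1:
m = -2, n = 3

Step 4: Verify.
7*(-2) + 5*(3) = 1 = 1 ✓

m = -2, n = 3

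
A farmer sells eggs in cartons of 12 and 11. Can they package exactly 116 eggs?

We need non-negative a, b with 12a + 11b = 116.
gcd(12, 11) = 1 divides 116.
Try a = 6: 11b = 116 - 72 = 44, so b = 4.
One way: 6 cartons of 12 and 4 cartons of 11.

Yes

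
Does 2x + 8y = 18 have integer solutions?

Step 1: Compute gcd(2, 8).
gcd(2, 8) = 2

Step 2: Check divisibility.
Does 2 divide 18? 18 = 2 x 9, so yes.

By the theorem on linear Diophantine equations, 2x + 8y = 18 has integer solutions if and only if gcd(2, 8) divides 18. Since 2 | 18, solutions exist.

Yes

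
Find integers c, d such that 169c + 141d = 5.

Step 1: Check solvability.
gcd(169, 141) = 1
Since 1 divides 5, solutions exist.

Step 2: Apply extended Euclidean algorithm to find gcd.
We find integers such that 169*x0 + 141*y0 = 1

Step 3: Scale the particular solution.
Multiply by 5/1 = 5:
c = -25, d = 30

Step 4: Verify.
169*(-25) + 141*(30) = 5 = 5 ✓

c = -25, d = 30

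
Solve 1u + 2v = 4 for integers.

Step 1: Check solvability.
gcd(1, 2) = 1
Since 1 divides 4, solutions exist.

Step 2: Apply extended Euclidean algorithm to find gcd.
We find integers such that 1*x0 + 2*y0 = 1

Step 3: Scale the particular solution.
Multiply by 4/1 = 4:
u = 4, v = 0

Step 4: Verify.
1*(4) + 2*(0) = 4 = 4 ✓

u = 4, v = 0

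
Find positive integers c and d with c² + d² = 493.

We need to find integers c, d > 0 such that c² + d² = 493.
Trying c = 3: d² = 493 - 3² = 493 - 9 = 484
d = 22
Check: 3² + 22² = 9 + 484 = 493 ✓

493 = 3² + 22²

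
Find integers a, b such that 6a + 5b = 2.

Step 1: Check solvability.
gcd(6, 5) = 1
Since 1 divides 2, solutions exist.

Step 2: Apply extended Euclidean algorithm to find gcd.
We find integers such that 6*x0 + 5*y0 = 1

Step 3: Scale the particular solution.
Multiply by 2/1 = 2:
a = 2, b = -2

Step 4: Verify.
6*(2) + 5*(-2) = 2 = 2 ✓

a = 2, b = -2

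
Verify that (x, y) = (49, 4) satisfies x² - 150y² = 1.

Compute x² = 49² = 2401
Compute 150y² = 150·4² = 150·16 = 2400
x² - 150y² = 2401 - 2400 = 1
Since this equals 1, (49, 4) is a solution.

Yes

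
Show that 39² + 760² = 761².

Compute a² + b²:
39² + 760² = 1521 + 577600 = 579121
Compute c²:
761² = 579121
Since 579121 = 579121, it is a Pythagorean triple.

Yes, it is a Pythagorean triple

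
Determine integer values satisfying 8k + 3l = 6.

Step 1: Check solvability.
gcd(8, 3) = 1
Since 1 divides 6, solutions exist.

Step 2: Apply extended Euclidean algorithm to find gcd.
We find integers such that 8*x0 + 3*y0 = 1

Step 3: Scale the particular solution.
Multiply by 6/1 = 6:
k = -6, l = 18

Step 4: Verify.
8*(-6) + 3*(18) = 6 = 6 ✓

k = -6, l = 18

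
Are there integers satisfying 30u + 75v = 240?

Step 1: Compute gcd(30, 75).
gcd(30, 75) = 15

Step 2: Check divisibility.
Does 15 divide 240? 240 = 15 x 16, so yes.

By the theorem on linear Diophantine equations, 30u + 75v = 240 has integer solutions if and only if gcd(30, 75) divides 240. Since 15 | 240, solutions exist.

Yes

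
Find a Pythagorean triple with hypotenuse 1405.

We need a² + b² = 1405² = 1974025.
Trying: 53² + 1404² = 2809 + 1971216 = 1974025 ✓

(53, 1404, 1405)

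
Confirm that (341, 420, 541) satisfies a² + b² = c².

Compute a² + b² = 341² + 420² = 116281 + 176400 = 292681
Compute c² = 541² = 292681
Since 292681 = 292681, confirmed.

Yes, it is a Pythagorean triple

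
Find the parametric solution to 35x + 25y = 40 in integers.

Step 1: Compute gcd(35, 25) = 5.
Since 5 divides 40, solutions exist.

Step 2: Find a particular solution using extended Euclidean algorithm.
We get x₀ = -16, y₀ = 24.
Check: 35*-16 + 25*24 = 40 = 40 ✓

Step 3: Write the general solution.
x = -16 + (25/5)t = -16 + 5t
y = 24 - (35/5)t = 24 - 7t
for any integer t.

x = -16 + 5t, y = 24 - 7t for integer t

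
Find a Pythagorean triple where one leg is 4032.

We need the other leg and hypotenuse such that 4032² + x² = c².
Take x = 5624, c = 6920: 4032² + 5624² = 16257024 + 31629376 = 47886400 = 6920² ✓
Triple: (5624, 4032, 6920)

(5624, 4032, 6920)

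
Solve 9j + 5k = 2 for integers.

Step 1: Check solvability.
gcd(9, 5) = 1
Since 1 divides 2, solutions exist.

Step 2: Apply extended Euclidean algorithm to find gcd.
We find integers such that 9*x0 + 5*y0 = 1

Step 3: Scale the particular solution.
Multiply by 2/1 = 2:
j = -2, k = 4

Step 4: Verify.
9*(-2) + 5*(4) = 2 = 2 ✓

j = -2, k = 4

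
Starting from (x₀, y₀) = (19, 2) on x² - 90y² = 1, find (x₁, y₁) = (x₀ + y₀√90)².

Solutions to x² - Dy² = 1 are generated by powers of (x₀ + y₀√D).
The next solution satisfies x₁ + y₁√90 = (x₀ + y₀√90)², giving:
x₁ = x₀² + 90y₀² = 19² + 90·2² = 361 + 360 = 721
y₁ = 2x₀y₀ = 2·19·2 = 76

Verify: 721² - 90·76² = 519841 - 519840 = 1 ✓

x = 721, y = 76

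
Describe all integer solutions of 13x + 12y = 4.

Step 1: Compute gcd(13, 12) = 1.
Since 1 divides 4, solutions exist.

Step 2: Find a particular solution using extended Euclidean algorithm.
We get x₀ = 4, y₀ = -4.
Check: 13*4 + 12*-4 = 4 = 4 ✓

Step 3: Write the general solution.
x = 4 + (12/1)t = 4 + 12t
y = -4 - (13/1)t = -4 - 13t
for any integer t.

x = 4 + 12t, y = -4 - 13t for integer t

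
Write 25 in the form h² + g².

We need to find integers h, g > 0 such that h² + g² = 25.
Trying h = 3: g² = 25 - 3² = 25 - 9 = 16
g = 4
Check: 3² + 4² = 9 + 16 = 25 ✓

25 = 3² + 4²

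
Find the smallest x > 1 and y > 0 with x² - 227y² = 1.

We seek the smallest positive integers (x, y) with x² - 227y² = 1, i.e., x² = 227y² + 1.
Try successive y values:
y = 1: x² = 227·1² + 1 = 228, not a perfect square
y = 2: x² = 227·2² + 1 = 909, not a perfect square
y = 3: x² = 227·3² + 1 = 2044, not a perfect square
... continuing the search (or via continued fractions) ...
y = 15: x² = 227·15² + 1 = 51076, x = 226 ✓

Verify: 226² - 227·15² = 51076 - 51075 = 1 ✓

x = 226, y = 15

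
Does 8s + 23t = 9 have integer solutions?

Step 1: Compute gcd(8, 23).
gcd(8, 23) = 1

Step 2: Check divisibility.
Does 1 divide 9? 9 = 1 x 9, so yes.

By the theorem on linear Diophantine equations, 8s + 23t = 9 has integer solutions if and only if gcd(8, 23) divides 9. Since 1 | 9, solutions exist.

Yes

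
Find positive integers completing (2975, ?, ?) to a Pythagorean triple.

We need the other leg and hypotenuse such that 2975² + x² = c².
Take x = 2340, c = 3785: 2975² + 2340² = 8850625 + 5475600 = 14326225 = 3785² ✓
Triple: (2975, 2340, 3785)

(2975, 2340, 3785)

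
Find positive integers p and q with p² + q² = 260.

We need to find integers p, q > 0 such that p² + q² = 260.
Trying p = 2: q² = 260 - 2² = 260 - 4 = 256
q = 16
Check: 2² + 16² = 4 + 256 = 260 ✓

260 = 2² + 16²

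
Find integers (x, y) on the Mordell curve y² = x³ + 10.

Try small integer x values and check whether x³ + 10 is a perfect square.
x = -1: x³ + 10 = -1³ + 10 = -1 + 10 = 9
Is 9 a perfect square? 3² = 9 ✓
So (x, y) = (-1, 3) is a solution.

x = -1, y = 3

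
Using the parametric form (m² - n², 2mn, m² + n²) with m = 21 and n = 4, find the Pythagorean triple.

a = m² - n² = 441 - 16 = 425
b = 2mn = 2·21·4 = 168
c = m² + n² = 441 + 16 = 457
Verify: 425² + 168² = 180625 + 28224 = 208849 = 457² ✓

(425, 168, 457)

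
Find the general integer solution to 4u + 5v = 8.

Step 1: Compute gcd(4, 5) = 1.
Since 1 divides 8, solutions exist.

Step 2: Find a particular solution using extended Euclidean algorithm.
We get u₀ = -8, v₀ = 8.
Check: 4*-8 + 5*8 = 8 = 8 ✓

Step 3: Write the general solution.
u = -8 + (5/1)t = -8 + 5t
v = 8 - (4/1)t = 8 - 4t
for any integer t.

u = -8 + 5t, v = 8 - 4t for integer t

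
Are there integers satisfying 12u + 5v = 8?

Step 1: Compute gcd(12, 5).
gcd(12, 5) = 1

Step 2: Check divisibility.
Does 1 divide 8? 8 = 1 x 8, so yes.

By the theorem on linear Diophantine equations, 12u + 5v = 8 has integer solutions if and only if gcd(12, 5) divides 8. Since 1 | 8, solutions exist.

Yes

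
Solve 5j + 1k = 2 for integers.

Step 1: Check solvability.
gcd(5, 1) = 1
Since 1 divides 2, solutions exist.

Step 2: Apply extended Euclidean algorithm to find gcd.
We find integers such that 5*x0 + 1*y0 = 1

Step 3: Scale the particular solution.
Multiply by 2/1 = 2:
j = 0, k = 2

Step 4: Verify.
5*(0) + 1*(2) = 2 = 2 ✓

j = 0, k = 2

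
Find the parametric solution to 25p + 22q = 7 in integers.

Step 1: Compute gcd(25, 22) = 1.
Since 1 divides 7, solutions exist.

Step 2: Find a particular solution using extended Euclidean algorithm.
We get p₀ = -49, q₀ = 56.
Check: 25*-49 + 22*56 = 7 = 7 ✓

Step 3: Write the general solution.
p = -49 + (22/1)t = -49 + 22t
q = 56 - (25/1)t = 56 - 25t
for any integer t.

p = -49 + 22t, q = 56 - 25t for integer t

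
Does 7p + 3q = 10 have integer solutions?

Step 1: Compute gcd(7, 3).
gcd(7, 3) = 1

Step 2: Check divisibility.
Does 1 divide 10? 10 = 1 x 10, so yes.

By the theorem on linear Diophantine equations, 7p + 3q = 10 has integer solutions if and only if gcd(7, 3) divides 10. Since 1 | 10, solutions exist.

Yes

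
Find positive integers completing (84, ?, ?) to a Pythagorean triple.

We need the other leg and hypotenuse such that 84² + x² = c².
Take x = 13, c = 85: 84² + 13² = 7056 + 169 = 7225 = 85² ✓
Triple: (13, 84, 85)

(13, 84, 85)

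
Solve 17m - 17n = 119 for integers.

Step 1: Check solvability.
gcd(17, 17) = 17
Since 17 divides 119, solutions exist.

Step 2: Apply extended Euclidean algorithm to find gcd.
We find integers such that 17*x0 + 17*y0 = 17

Step 3: Scale the particular solution.
Multiply by 119/17 = 7:
m = 0, n = -7

Step 4: Verify.
17*(0) - 17*(-7) = 119 = 119 ✓

m = 0, n = -7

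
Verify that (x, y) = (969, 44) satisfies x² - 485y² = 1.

Compute x² = 969² = 938961
Compute 485y² = 485·44² = 485·1936 = 938960
x² - 485y² = 938961 - 938960 = 1
Since this equals 1, (969, 44) is a solution.

Yes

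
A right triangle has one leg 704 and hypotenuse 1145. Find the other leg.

a² = c² - b² = 1311025 - 495616 = 815409
a = 903

903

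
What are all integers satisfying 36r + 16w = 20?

Step 1: Compute gcd(36, 16) = 4.
Since 4 divides 20, solutions exist.

Step 2: Find a particular solution using extended Euclidean algorithm.
We get r₀ = 5, w₀ = -10.
Check: 36*5 + 16*-10 = 20 = 20 ✓

Step 3: Write the general solution.
r = 5 + (16/4)t = 5 + 4t
w = -10 - (36/4)t = -10 - 9t
for any integer t.

r = 5 + 4t, w = -10 - 9t for integer t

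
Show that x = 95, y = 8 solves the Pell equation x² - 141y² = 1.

Compute x² = 95² = 9025
Compute 141y² = 141·8² = 141·64 = 9024
x² - 141y² = 9025 - 9024 = 1
Since this equals 1, (95, 8) is a solution.

Yes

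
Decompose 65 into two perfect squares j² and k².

We need to find integers j, k > 0 such that j² + k² = 65.
Trying j = 1: k² = 65 - 1² = 65 - 1 = 64
k = 8
Check: 1² + 8² = 1 + 64 = 65 ✓

65 = 1² + 8²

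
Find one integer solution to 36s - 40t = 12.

Step 1: Check solvability.
gcd(36, 40) = 4
Since 4 divides 12, solutions exist.

Step 2: Apply extended Euclidean algorithm to find gcd.
We find integers such that 36*x0 + 40*y0 = 4

Step 3: Scale the particular solution.
Multiply by 12/4 = 3:
s = -3, t = -3

Step 4: Verify.
36*(-3) - 40*(-3) = 12 = 12 ✓

s = -3, t = -3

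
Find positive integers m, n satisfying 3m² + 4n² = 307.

Try small values of m and check whether (307 - 3m²)/4 is a perfect square.
m = 9: 3·9² = 243, so 4n² = 307 - 243 = 64, giving n² = 16, n = 4.
Check: 3·9² + 4·4² = 243 + 64 = 307 ✓

m = 9, n = 4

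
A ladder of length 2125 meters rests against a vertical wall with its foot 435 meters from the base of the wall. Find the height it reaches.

The ladder, wall, and ground form a right triangle with hypotenuse 2125 and one leg 435.
By the Pythagorean theorem: h² = 2125² - 435² = 4515625 - 189225 = 4326400
h = √4326400 = 2080 meters

2080 meters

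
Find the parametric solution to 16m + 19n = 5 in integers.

Step 1: Compute gcd(16, 19) = 1.
Since 1 divides 5, solutions exist.

Step 2: Find a particular solution using extended Euclidean algorithm.
We get m₀ = 30, n₀ = -25.
Check: 16*30 + 19*-25 = 5 = 5 ✓

Step 3: Write the general solution.
m = 30 + (19/1)t = 30 + 19t
n = -25 - (16/1)t = -25 - 16t
for any integer t.

m = 30 + 19t, n = -25 - 16t for integer t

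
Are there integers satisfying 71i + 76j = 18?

Step 1: Compute gcd(71, 76).
gcd(71, 76) = 1

Step 2: Check divisibility.
Does 1 divide 18? 18 = 1 x 18, so yes.

By the theorem on linear Diophantine equations, 71i + 76j = 18 has integer solutions if and only if gcd(71, 76) divides 18. Since 1 | 18, solutions exist.

Yes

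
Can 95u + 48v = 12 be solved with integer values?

Step 1: Compute gcd(95, 48).
gcd(95, 48) = 1

Step 2: Check divisibility.
Does 1 divide 12? 12 = 1 x 12, so yes.

By the theorem on linear Diophantine equations, 95u + 48v = 12 has integer solutions if and only if gcd(95, 48) divides 12. Since 1 | 12, solutions exist.

Yes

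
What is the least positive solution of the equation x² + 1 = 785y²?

We need x² = 785y² - 1. Try successive y:
y = 1: x² = 785·1² - 1 = 784 = 28² ✓
Check: 28² - 785·1² = 784 - 785 = -1 ✓

x = 28, y = 1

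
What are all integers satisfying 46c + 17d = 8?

Step 1: Compute gcd(46, 17) = 1.
Since 1 divides 8, solutions exist.

Step 2: Find a particular solution using extended Euclidean algorithm.
We get c₀ = -56, d₀ = 152.
Check: 46*-56 + 17*152 = 8 = 8 ✓

Step 3: Write the general solution.
c = -56 + (17/1)t = -56 + 17t
d = 152 - (46/1)t = 152 - 46t
for any integer t.

c = -56 + 17t, d = 152 - 46t for integer t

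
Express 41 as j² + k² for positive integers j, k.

We need to find integers j, k > 0 such that j² + k² = 41.
Trying j = 4: k² = 41 - 4² = 41 - 16 = 25
k = 5
Check: 4² + 5² = 16 + 25 = 41 ✓

41 = 4² + 5²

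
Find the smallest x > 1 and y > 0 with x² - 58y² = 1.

We seek the smallest positive integers (x, y) with x² - 58y² = 1, i.e., x² = 58y² + 1.
Try successive y values:
y = 1: x² = 58·1² + 1 = 59, not a perfect square
y = 2: x² = 58·2² + 1 = 233, not a perfect square
y = 3: x² = 58·3² + 1 = 523, not a perfect square
... continuing the search (or via continued fractions) ...
y = 2574: x² = 58·2574² + 1 = 384277609, x = 19603 ✓

Verify: 19603² - 58·2574² = 384277609 - 384277608 = 1 ✓

x = 19603, y = 2574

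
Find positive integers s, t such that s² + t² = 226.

Search for s with 226 - s² a perfect square.
s = 1: 226 - 1² = 226 - 1 = 225 = 15² ✓
So s = 1, t = 15.

s = 1, t = 15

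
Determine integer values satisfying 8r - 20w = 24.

Step 1: Check solvability.
gcd(8, 20) = 4
Since 4 divides 24, solutions exist.

Step 2: Apply extended Euclidean algorithm to find gcd.
We find integers such that 8*x0 + 20*y0 = 4

Step 3: Scale the particular solution.
Multiply by 24/4 = 6:
r = -12, w = -6

Step 4: Verify.
8*(-12) - 20*(-6) = 24 = 24 ✓

r = -12, w = -6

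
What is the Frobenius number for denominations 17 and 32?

For two coprime denominations a and b, the Frobenius number (largest value not representable as a non-negative combination) is ab - a - b.
Here gcd(17, 32) = 1, so they are coprime.
F(17, 32) = 17·32 - 17 - 32 = 544 - 49 = 495

495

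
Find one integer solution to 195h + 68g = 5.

Step 1: Check solvability.
gcd(195, 68) = 1
Since 1 divides 5, solutions exist.

Step 2: Apply extended Euclidean algorithm to find gcd.
We find integers such that 195*x0 + 68*y0 = 1

Step 3: Scale the particular solution.
Multiply by 5/1 = 5:
h = 75, g = -215

Step 4: Verify.
195*(75) + 68*(-215) = 5 = 5 ✓

h = 75, g = -215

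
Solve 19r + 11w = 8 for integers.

Step 1: Check solvability.
gcd(19, 11) = 1
Since 1 divides 8, solutions exist.

Step 2: Apply extended Euclidean algorithm to find gcd.
We find integers such that 19*x0 + 11*y0 = 1

Step 3: Scale the particular solution.
Multiply by 8/1 = 8:
r = -32, w = 56

Step 4: Verify.
19*(-32) + 11*(56) = 8 = 8 ✓

r = -32, w = 56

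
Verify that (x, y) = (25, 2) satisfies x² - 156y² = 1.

Compute x² = 25² = 625
Compute 156y² = 156·2² = 156·4 = 624
x² - 156y² = 625 - 624 = 1
Since this equals 1, (25, 2) is a solution.

Yes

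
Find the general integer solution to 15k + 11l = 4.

Step 1: Compute gcd(15, 11) = 1.
Since 1 divides 4, solutions exist.

Step 2: Find a particular solution using extended Euclidean algorithm.
We get k₀ = 12, l₀ = -16.
Check: 15*12 + 11*-16 = 4 = 4 ✓

Step 3: Write the general solution.
k = 12 + (11/1)t = 12 + 11t
l = -16 - (15/1)t = -16 - 15t
for any integer t.

k = 12 + 11t, l = -16 - 15t for integer t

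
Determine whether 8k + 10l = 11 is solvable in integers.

Step 1: Compute gcd(8, 10).
gcd(8, 10) = 2

Step 2: Check divisibility.
Does 2 divide 11? 11 = 2 x 5 + 1, so no.

By the theorem on linear Diophantine equations, 8k + 10l = 11 has integer solutions if and only if gcd(8, 10) divides 11. Since 2 does not divide 11, no solutions exist.

No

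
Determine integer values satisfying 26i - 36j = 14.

Step 1: Check solvability.
gcd(26, 36) = 2
Since 2 divides 14, solutions exist.

Step 2: Apply extended Euclidean algorithm to find gcd.
We find integers such that 26*x0 + 36*y0 = 2

Step 3: Scale the particular solution.
Multiply by 14/2 = 7:
i = 49, j = 35

Step 4: Verify.
26*(49) - 36*(35) = 14 = 14 ✓

i = 49, j = 35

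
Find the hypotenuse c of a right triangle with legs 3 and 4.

c² = a² + b² = 3² + 4² = 9 + 16 = 25
c = sqrt(25) = 5

5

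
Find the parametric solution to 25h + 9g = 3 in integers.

Step 1: Compute gcd(25, 9) = 1.
Since 1 divides 3, solutions exist.

Step 2: Find a particular solution using extended Euclidean algorithm.
We get h₀ = 12, g₀ = -33.
Check: 25*12 + 9*-33 = 3 = 3 ✓

Step 3: Write the general solution.
h = 12 + (9/1)t = 12 + 9t
g = -33 - (25/1)t = -33 - 25t
for any integer t.

h = 12 + 9t, g = -33 - 25t for integer t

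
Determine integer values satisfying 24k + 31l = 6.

Step 1: Check solvability.
gcd(24, 31) = 1
Since 1 divides 6, solutions exist.

Step 2: Apply extended Euclidean algorithm to find gcd.
We find integers such that 24*x0 + 31*y0 = 1

Step 3: Scale the particular solution.
Multiply by 6/1 = 6:
k = -54, l = 42

Step 4: Verify.
24*(-54) + 31*(42) = 6 = 6 ✓

k = -54, l = 42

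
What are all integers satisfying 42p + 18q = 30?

Step 1: Compute gcd(42, 18) = 6.
Since 6 divides 30, solutions exist.

Step 2: Find a particular solution using extended Euclidean algorithm.
We get p₀ = 5, q₀ = -10.
Check: 42*5 + 18*-10 = 30 = 30 ✓

Step 3: Write the general solution.
p = 5 + (18/6)t = 5 + 3t
q = -10 - (42/6)t = -10 - 7t
for any integer t.

p = 5 + 3t, q = -10 - 7t for integer t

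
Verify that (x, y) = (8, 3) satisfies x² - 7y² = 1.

Compute x² = 8² = 64
Compute 7y² = 7·3² = 7·9 = 63
x² - 7y² = 64 - 63 = 1
Since this equals 1, (8, 3) is a solution.

Yes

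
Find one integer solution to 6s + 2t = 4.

Step 1: Check solvability.
gcd(6, 2) = 2
Since 2 divides 4, solutions exist.

Step 2: Apply extended Euclidean algorithm to find gcd.
We find integers such that 6*x0 + 2*y0 = 2

Step 3: Scale the particular solution.
Multiply by 4/2 = 2:
s = 0, t = 2

Step 4: Verify.
6*(0) + 2*(2) = 4 = 4 ✓

s = 0, t = 2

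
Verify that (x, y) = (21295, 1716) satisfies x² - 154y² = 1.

Compute x² = 21295² = 453477025
Compute 154y² = 154·1716² = 154·2944656 = 453477024
x² - 154y² = 453477025 - 453477024 = 1
Since this equals 1, (21295, 1716) is a solution.

Yes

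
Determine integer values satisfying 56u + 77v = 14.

Step 1: Check solvability.
gcd(56, 77) = 7
Since 7 divides 14, solutions exist.

Step 2: Apply extended Euclidean algorithm to find gcd.
We find integers such that 56*x0 + 77*y0 = 7

Step 3: Scale the particular solution.
Multiply by 14/7 = 2:
u = -8, v = 6

Step 4: Verify.
56*(-8) + 77*(6) = 14 = 14 ✓

u = -8, v = 6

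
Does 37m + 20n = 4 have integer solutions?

Step 1: Compute gcd(37, 20).
gcd(37, 20) = 1

Step 2: Check divisibility.
Does 1 divide 4? 4 = 1 x 4, so yes.

By the theorem on linear Diophantine equations, 37m + 20n = 4 has integer solutions if and only if gcd(37, 20) divides 4. Since 1 | 4, solutions exist.

Yes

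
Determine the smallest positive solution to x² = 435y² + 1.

We seek the smallest positive integers (x, y) with x² - 435y² = 1, i.e., x² = 435y² + 1.
Try successive y values:
y = 1: x² = 435·1² + 1 = 436, not a perfect square
y = 2: x² = 435·2² + 1 = 1741, not a perfect square
y = 3: x² = 435·3² + 1 = 3916, not a perfect square
... continuing the search (or via continued fractions) ...
y = 7: x² = 435·7² + 1 = 21316, x = 146 ✓

Verify: 146² - 435·7² = 21316 - 21315 = 1 ✓

x = 146, y = 7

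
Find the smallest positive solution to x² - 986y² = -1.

We need x² = 986y² - 1. Try successive y:
y = 1: x² = 986·1² - 1 = 985, not a perfect square
y = 2: x² = 986·2² - 1 = 3943, not a perfect square
y = 3: x² = 986·3² - 1 = 8873, not a perfect square
...
y = 5: x² = 986·5² - 1 = 24649 = 157² ✓
Check: 157² - 986·5² = 24649 - 24650 = -1 ✓

x = 157, y = 5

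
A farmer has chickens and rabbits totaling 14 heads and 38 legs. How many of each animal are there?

Let c = chickens, r = rabbits.
Heads: c + r = 14
Legs: 2c + 4r = 38
From the first equation, c = 14 - r. Substitute:
2(14 - r) + 4r = 38
28 + 2r = 38
r = (38 - 28)/2 = 5
c = 14 - 5 = 9

Chickens: 9, Rabbits: 5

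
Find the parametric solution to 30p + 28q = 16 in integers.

Step 1: Compute gcd(30, 28) = 2.
Since 2 divides 16, solutions exist.

Step 2: Find a particular solution using extended Euclidean algorithm.
We get p₀ = 8, q₀ = -8.
Check: 30*8 + 28*-8 = 16 = 16 ✓

Step 3: Write the general solution.
p = 8 + (28/2)t = 8 + 14t
q = -8 - (30/2)t = -8 - 15t
for any integer t.

p = 8 + 14t, q = -8 - 15t for integer t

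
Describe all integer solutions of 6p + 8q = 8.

Step 1: Compute gcd(6, 8) = 2.
Since 2 divides 8, solutions exist.

Step 2: Find a particular solution using extended Euclidean algorithm.
We get p₀ = -4, q₀ = 4.
Check: 6*-4 + 8*4 = 8 = 8 ✓

Step 3: Write the general solution.
p = -4 + (8/2)t = -4 + 4t
q = 4 - (6/2)t = 4 - 3t
for any integer t.

p = -4 + 4t, q = 4 - 3t for integer t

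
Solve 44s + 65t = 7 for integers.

Step 1: Check solvability.
gcd(44, 65) = 1
Since 1 divides 7, solutions exist.

Step 2: Apply extended Euclidean algorithm to find gcd.
We find integers such that 44*x0 + 65*y0 = 1

Step 3: Scale the particular solution.
Multiply by 7/1 = 7:
s = -217, t = 147

Step 4: Verify.
44*(-217) + 65*(147) = 7 = 7 ✓

s = -217, t = 147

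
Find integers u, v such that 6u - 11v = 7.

Step 1: Check solvability.
gcd(6, 11) = 1
Since 1 divides 7, solutions exist.

Step 2: Apply extended Euclidean algorithm to find gcd.
We find integers such that 6*x0 + 11*y0 = 1

Step 3: Scale the particular solution.
Multiply by 7/1 = 7:
u = 14, v = 7

Step 4: Verify.
6*(14) - 11*(7) = 7 = 7 ✓

u = 14, v = 7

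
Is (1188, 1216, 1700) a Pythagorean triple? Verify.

Compute a² + b² = 1188² + 1216² = 1411344 + 1478656 = 2890000
Compute c² = 1700² = 2890000
Since 2890000 = 2890000, confirmed.

Yes, it is a Pythagorean triple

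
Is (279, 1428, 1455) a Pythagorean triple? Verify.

Compute a² + b² = 279² + 1428² = 77841 + 2039184 = 2117025
Compute c² = 1455² = 2117025
Since 2117025 = 2117025, confirmed.

Yes, it is a Pythagorean triple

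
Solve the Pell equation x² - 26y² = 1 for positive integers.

We seek the smallest positive integers (x, y) with x² - 26y² = 1, i.e., x² = 26y² + 1.
Try successive y values:
y = 1: x² = 26·1² + 1 = 27, not a perfect square
y = 2: x² = 26·2² + 1 = 105, not a perfect square
y = 3: x² = 26·3² + 1 = 235, not a perfect square
... continuing the search (or via continued fractions) ...
y = 10: x² = 26·10² + 1 = 2601, x = 51 ✓

Verify: 51² - 26·10² = 2601 - 2600 = 1 ✓

x = 51, y = 10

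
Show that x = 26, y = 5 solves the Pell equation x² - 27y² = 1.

Compute x² = 26² = 676
Compute 27y² = 27·5² = 27·25 = 675
x² - 27y² = 676 - 675 = 1
Since this equals 1, (26, 5) is a solution.

Yes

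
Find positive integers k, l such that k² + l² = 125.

Search for k with 125 - k² a perfect square.
k = 2: 125 - 2² = 125 - 4 = 121 = 11² ✓
So k = 2, l = 11.

k = 2, l = 11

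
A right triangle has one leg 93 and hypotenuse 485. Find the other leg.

b² = c² - a² = 235225 - 8649 = 226576
b = 476

476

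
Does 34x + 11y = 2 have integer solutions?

Step 1: Compute gcd(34, 11).
gcd(34, 11) = 1

Step 2: Check divisibility.
Does 1 divide 2? 2 = 1 x 2, so yes.

By the theorem on linear Diophantine equations, 34x + 11y = 2 has integer solutions if and only if gcd(34, 11) divides 2. Since 1 | 2, solutions exist.

Yes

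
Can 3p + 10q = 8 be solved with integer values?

Step 1: Compute gcd(3, 10).
gcd(3, 10) = 1

Step 2: Check divisibility.
Does 1 divide 8? 8 = 1 x 8, so yes.

By the theorem on linear Diophantine equations, 3p + 10q = 8 has integer solutions if and only if gcd(3, 10) divides 8. Since 1 | 8, solutions exist.

Yes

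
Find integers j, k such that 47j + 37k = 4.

Step 1: Check solvability.
gcd(47, 37) = 1
Since 1 divides 4, solutions exist.

Step 2: Apply extended Euclidean algorithm to find gcd.
We find integers such that 47*x0 + 37*y0 = 1

Step 3: Scale the particular solution.
Multiply by 4/1 = 4:
j = -44, k = 56

Step 4: Verify.
47*(-44) + 37*(56) = 4 = 4 ✓

j = -44, k = 56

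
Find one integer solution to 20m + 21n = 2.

Step 1: Check solvability.
gcd(20, 21) = 1
Since 1 divides 2, solutions exist.

Step 2: Apply extended Euclidean algorithm to find gcd.
We find integers such that 20*x0 + 21*y0 = 1

Step 3: Scale the particular solution.
Multiply by 2/1 = 2:
m = -2, n = 2

Step 4: Verify.
20*(-2) + 21*(2) = 2 = 2 ✓

m = -2, n = 2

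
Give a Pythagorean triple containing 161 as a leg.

We need the other leg and hypotenuse such that 161² + x² = c².
Take x = 240, c = 289: 161² + 240² = 25921 + 57600 = 83521 = 289² ✓
Triple: (161, 240, 289)

(161, 240, 289)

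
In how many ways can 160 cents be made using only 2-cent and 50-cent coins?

We need non-negative integers (x, y) with 2x + 50y = 160.
For each x from 0 to 80, check if (160 - 2x) is a non-negative multiple of 50.
Solutions (x, y): (5,3), (30,2), (55,1), (80,0)
Count: 4

4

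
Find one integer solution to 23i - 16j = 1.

Step 1: Check solvability.
gcd(23, 16) = 1
Since 1 divides 1, solutions exist.

Step 2: Apply extended Euclidean algorithm to find gcd.
We find integers such that 23*x0 + 16*y0 = 1

Step 3: Scale the particular solution.
Multiply by 1/1 = 1:
i = 7, j = 10

Step 4: Verify.
23*(7) - 16*(10) = 1 = 1 ✓

i = 7, j = 10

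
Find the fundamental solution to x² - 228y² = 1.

We seek the smallest positive integers (x, y) with x² - 228y² = 1, i.e., x² = 228y² + 1.
Try successive y values:
y = 1: x² = 228·1² + 1 = 229, not a perfect square
y = 2: x² = 228·2² + 1 = 913, not a perfect square
y = 3: x² = 228·3² + 1 = 2053, not a perfect square
... continuing the search (or via continued fractions) ...
y = 10: x² = 228·10² + 1 = 22801, x = 151 ✓

Verify: 151² - 228·10² = 22801 - 22800 = 1 ✓

x = 151, y = 10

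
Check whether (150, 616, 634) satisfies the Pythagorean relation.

Compute a² + b²:
150² + 616² = 22500 + 379456 = 401956
Compute c²:
634² = 401956
Since 401956 = 401956, it is a Pythagorean triple.

Yes, it is a Pythagorean triple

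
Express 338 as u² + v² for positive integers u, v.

We need to find integers u, v > 0 such that u² + v² = 338.
Trying u = 7: v² = 338 - 7² = 338 - 49 = 289
v = 17
Check: 7² + 17² = 49 + 289 = 338 ✓

338 = 7² + 17²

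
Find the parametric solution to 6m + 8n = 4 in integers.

Step 1: Compute gcd(6, 8) = 2.
Since 2 divides 4, solutions exist.

Step 2: Find a particular solution using extended Euclidean algorithm.
We get m₀ = -2, n₀ = 2.
Check: 6*-2 + 8*2 = 4 = 4 ✓

Step 3: Write the general solution.
m = -2 + (8/2)t = -2 + 4t
n = 2 - (6/2)t = 2 - 3t
for any integer t.

m = -2 + 4t, n = 2 - 3t for integer t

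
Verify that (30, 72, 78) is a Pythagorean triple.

Compute a² + b² = 30² + 72² = 900 + 5184 = 6084
Compute c² = 78² = 6084
Since 6084 = 6084, confirmed.

Yes, it is a Pythagorean triple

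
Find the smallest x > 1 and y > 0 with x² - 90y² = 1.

We seek the smallest positive integers (x, y) with x² - 90y² = 1, i.e., x² = 90y² + 1.
Try successive y values:
y = 1: x² = 90·1² + 1 = 91, not a perfect square
y = 2: x² = 90·2² + 1 = 361, x = 19 ✓

Verify: 19² - 90·2² = 361 - 360 = 1 ✓

x = 19, y = 2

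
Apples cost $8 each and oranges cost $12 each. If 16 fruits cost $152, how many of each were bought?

Let a = apples, o = oranges.
a + o = 16
8a + 12o = 152
Substitute o = 16 - a:
8a + 12(16 - a) = 152
(8 - 12)a = 152 - 192
-4a = -40
a = 10, o = 16 - 10 = 6

Apples: 10, Oranges: 6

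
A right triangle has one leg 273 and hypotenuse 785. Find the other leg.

b² = c² - a² = 616225 - 74529 = 541696
b = 736

736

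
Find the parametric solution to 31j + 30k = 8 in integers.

Step 1: Compute gcd(31, 30) = 1.
Since 1 divides 8, solutions exist.

Step 2: Find a particular solution using extended Euclidean algorithm.
We get j₀ = 8, k₀ = -8.
Check: 31*8 + 30*-8 = 8 = 8 ✓

Step 3: Write the general solution.
j = 8 + (30/1)t = 8 + 30t
k = -8 - (31/1)t = -8 - 31t
for any integer t.

j = 8 + 30t, k = -8 - 31t for integer t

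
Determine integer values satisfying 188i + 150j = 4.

Step 1: Check solvability.
gcd(188, 150) = 2
Since 2 divides 4, solutions exist.

Step 2: Apply extended Euclidean algorithm to find gcd.
We find integers such that 188*x0 + 150*y0 = 2

Step 3: Scale the particular solution.
Multiply by 4/2 = 2:
i = 8, j = -10

Step 4: Verify.
188*(8) + 150*(-10) = 4 = 4 ✓

i = 8, j = -10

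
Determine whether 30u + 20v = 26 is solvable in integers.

Step 1: Compute gcd(30, 20).
gcd(30, 20) = 10

Step 2: Check divisibility.
Does 10 divide 26? 26 = 10 x 2 + 6, so no.

By the theorem on linear Diophantine equations, 30u + 20v = 26 has integer solutions if and only if gcd(30, 20) divides 26. Since 10 does not divide 26, no solutions exist.

No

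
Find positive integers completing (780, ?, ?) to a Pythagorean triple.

We need the other leg and hypotenuse such that 780² + x² = c².
Take x = 451, c = 901: 780² + 451² = 608400 + 203401 = 811801 = 901² ✓
Triple: (451, 780, 901)

(451, 780, 901)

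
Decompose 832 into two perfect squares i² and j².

We need to find integers i, j > 0 such that i² + j² = 832.
Trying i = 16: j² = 832 - 16² = 832 - 256 = 576
j = 24
Check: 16² + 24² = 256 + 576 = 832 ✓

832 = 16² + 24²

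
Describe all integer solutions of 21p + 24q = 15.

Step 1: Compute gcd(21, 24) = 3.
Since 3 divides 15, solutions exist.

Step 2: Find a particular solution using extended Euclidean algorithm.
We get p₀ = -5, q₀ = 5.
Check: 21*-5 + 24*5 = 15 = 15 ✓

Step 3: Write the general solution.
p = -5 + (24/3)t = -5 + 8t
q = 5 - (21/3)t = 5 - 7t
for any integer t.

p = -5 + 8t, q = 5 - 7t for integer t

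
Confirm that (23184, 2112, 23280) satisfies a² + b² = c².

Compute a² + b² = 23184² + 2112² = 537497856 + 4460544 = 541958400
Compute c² = 23280² = 541958400
Since 541958400 = 541958400, confirmed.

Yes, it is a Pythagorean triple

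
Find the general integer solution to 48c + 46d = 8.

Step 1: Compute gcd(48, 46) = 2.
Since 2 divides 8, solutions exist.

Step 2: Find a particular solution using extended Euclidean algorithm.
We get c₀ = 4, d₀ = -4.
Check: 48*4 + 46*-4 = 8 = 8 ✓

Step 3: Write the general solution.
c = 4 + (46/2)t = 4 + 23t
d = -4 - (48/2)t = -4 - 24t
for any integer t.

c = 4 + 23t, d = -4 - 24t for integer t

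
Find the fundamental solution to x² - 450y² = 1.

We seek the smallest positive integers (x, y) with x² - 450y² = 1, i.e., x² = 450y² + 1.
Try successive y values:
y = 1: x² = 450·1² + 1 = 451, not a perfect square
y = 2: x² = 450·2² + 1 = 1801, not a perfect square
y = 3: x² = 450·3² + 1 = 4051, not a perfect square
... continuing the search (or via continued fractions) ...
y = 924: x² = 450·924² + 1 = 384199201, x = 19601 ✓

Verify: 19601² - 450·924² = 384199201 - 384199200 = 1 ✓

x = 19601, y = 924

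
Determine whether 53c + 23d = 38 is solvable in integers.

Step 1: Compute gcd(53, 23).
gcd(53, 23) = 1

Step 2: Check divisibility.
Does 1 divide 38? 38 = 1 x 38, so yes.

By the theorem on linear Diophantine equations, 53c + 23d = 38 has integer solutions if and only if gcd(53, 23) divides 38. Since 1 | 38, solutions exist.

Yes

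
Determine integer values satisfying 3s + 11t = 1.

Step 1: Check solvability.
gcd(3, 11) = 1
Since 1 divides 1, solutions exist.

Step 2: Apply extended Euclidean algorithm to find gcd.
We find integers such that 3*x0 + 11*y0 = 1

Step 3: Scale the particular solution.
Multiply by 1/1 = 1:
s = 4, t = -1

Step 4: Verify.
3*(4) + 11*(-1) = 1 = 1 ✓

s = 4, t = -1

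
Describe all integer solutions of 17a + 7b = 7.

Step 1: Compute gcd(17, 7) = 1.
Since 1 divides 7, solutions exist.

Step 2: Find a particular solution using extended Euclidean algorithm.
We get a₀ = -14, b₀ = 35.
Check: 17*-14 + 7*35 = 7 = 7 ✓

Step 3: Write the general solution.
a = -14 + (7/1)t = -14 + 7t
b = 35 - (17/1)t = 35 - 17t
for any integer t.

a = -14 + 7t, b = 35 - 17t for integer t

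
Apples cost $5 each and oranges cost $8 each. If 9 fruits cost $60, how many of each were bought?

Let a = apples, o = oranges.
a + o = 9
5a + 8o = 60
Substitute o = 9 - a:
5a + 8(9 - a) = 60
(5 - 8)a = 60 - 72
-3a = -12
a = 4, o = 9 - 4 = 5

Apples: 4, Oranges: 5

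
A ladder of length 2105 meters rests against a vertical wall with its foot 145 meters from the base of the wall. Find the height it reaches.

The ladder, wall, and ground form a right triangle with hypotenuse 2105 and one leg 145.
By the Pythagorean theorem: h² = 2105² - 145² = 4431025 - 21025 = 4410000
h = √4410000 = 2100 meters

2100 meters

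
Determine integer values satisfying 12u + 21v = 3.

Step 1: Check solvability.
gcd(12, 21) = 3
Since 3 divides 3, solutions exist.

Step 2: Apply extended Euclidean algorithm to find gcd.
We find integers such that 12*x0 + 21*y0 = 3

Step 3: Scale the particular solution.
Multiply by 3/3 = 1:
u = 2, v = -1

Step 4: Verify.
12*(2) + 21*(-1) = 3 = 3 ✓

u = 2, v = -1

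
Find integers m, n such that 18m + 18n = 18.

Step 1: Check solvability.
gcd(18, 18) = 18
Since 18 divides 18, solutions exist.

Step 2: Apply extended Euclidean algorithm to find gcd.
We find integers such that 18*x0 + 18*y0 = 18

Step 3: Scale the particular solution.
Multiply by 18/18 = 1:
m = 0, n = 1

Step 4: Verify.
18*(0) + 18*(1) = 18 = 18 ✓

m = 0, n = 1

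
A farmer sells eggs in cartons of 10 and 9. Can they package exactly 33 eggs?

We need non-negative a, b with 10a + 9b = 33.
gcd(10, 9) = 1 divides 33, but no a in [0, 3] gives non-negative b.

No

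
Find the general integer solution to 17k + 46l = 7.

Step 1: Compute gcd(17, 46) = 1.
Since 1 divides 7, solutions exist.

Step 2: Find a particular solution using extended Euclidean algorithm.
We get k₀ = 133, l₀ = -49.
Check: 17*133 + 46*-49 = 7 = 7 ✓

Step 3: Write the general solution.
k = 133 + (46/1)t = 133 + 46t
l = -49 - (17/1)t = -49 - 17t
for any integer t.

k = 133 + 46t, l = -49 - 17t for integer t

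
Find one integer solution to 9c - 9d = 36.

Step 1: Check solvability.
gcd(9, 9) = 9
Since 9 divides 36, solutions exist.

Step 2: Apply extended Euclidean algorithm to find gcd.
We find integers such that 9*x0 + 9*y0 = 9

Step 3: Scale the particular solution.
Multiply by 36/9 = 4:
c = 0, d = -4

Step 4: Verify.
9*(0) - 9*(-4) = 36 = 36 ✓

c = 0, d = -4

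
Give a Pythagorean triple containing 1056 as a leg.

We need the other leg and hypotenuse such that 1056² + x² = c².
Take x = 680, c = 1256: 1056² + 680² = 1115136 + 462400 = 1577536 = 1256² ✓
Triple: (680, 1056, 1256)

(680, 1056, 1256)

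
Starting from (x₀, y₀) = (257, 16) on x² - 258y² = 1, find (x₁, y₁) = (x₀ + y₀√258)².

Solutions to x² - Dy² = 1 are generated by powers of (x₀ + y₀√D).
The next solution satisfies x₁ + y₁√258 = (x₀ + y₀√258)², giving:
x₁ = x₀² + 258y₀² = 257² + 258·16² = 66049 + 66048 = 132097
y₁ = 2x₀y₀ = 2·257·16 = 8224

Verify: 132097² - 258·8224² = 17449617409 - 17449617408 = 1 ✓

x = 132097, y = 8224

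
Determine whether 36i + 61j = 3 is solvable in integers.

Step 1: Compute gcd(36, 61).
gcd(36, 61) = 1

Step 2: Check divisibility.
Does 1 divide 3? 3 = 1 x 3, so yes.

By the theorem on linear Diophantine equations, 36i + 61j = 3 has integer solutions if and only if gcd(36, 61) divides 3. Since 1 | 3, solutions exist.

Yes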